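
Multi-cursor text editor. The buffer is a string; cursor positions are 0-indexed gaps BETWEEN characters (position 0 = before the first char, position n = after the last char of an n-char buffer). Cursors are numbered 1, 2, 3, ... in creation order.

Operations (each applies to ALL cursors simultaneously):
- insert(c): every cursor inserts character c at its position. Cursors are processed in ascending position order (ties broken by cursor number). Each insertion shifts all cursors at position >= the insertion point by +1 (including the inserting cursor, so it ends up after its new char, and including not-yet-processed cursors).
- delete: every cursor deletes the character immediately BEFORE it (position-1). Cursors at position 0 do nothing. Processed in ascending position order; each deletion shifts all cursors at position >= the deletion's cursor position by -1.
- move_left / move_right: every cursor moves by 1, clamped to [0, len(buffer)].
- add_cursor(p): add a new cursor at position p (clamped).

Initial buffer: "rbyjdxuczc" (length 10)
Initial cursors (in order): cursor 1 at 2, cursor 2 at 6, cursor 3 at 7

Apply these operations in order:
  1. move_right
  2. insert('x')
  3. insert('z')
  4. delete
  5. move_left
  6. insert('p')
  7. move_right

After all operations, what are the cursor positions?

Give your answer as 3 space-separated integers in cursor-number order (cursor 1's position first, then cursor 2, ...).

After op 1 (move_right): buffer="rbyjdxuczc" (len 10), cursors c1@3 c2@7 c3@8, authorship ..........
After op 2 (insert('x')): buffer="rbyxjdxuxcxzc" (len 13), cursors c1@4 c2@9 c3@11, authorship ...1....2.3..
After op 3 (insert('z')): buffer="rbyxzjdxuxzcxzzc" (len 16), cursors c1@5 c2@11 c3@14, authorship ...11....22.33..
After op 4 (delete): buffer="rbyxjdxuxcxzc" (len 13), cursors c1@4 c2@9 c3@11, authorship ...1....2.3..
After op 5 (move_left): buffer="rbyxjdxuxcxzc" (len 13), cursors c1@3 c2@8 c3@10, authorship ...1....2.3..
After op 6 (insert('p')): buffer="rbypxjdxupxcpxzc" (len 16), cursors c1@4 c2@10 c3@13, authorship ...11....22.33..
After op 7 (move_right): buffer="rbypxjdxupxcpxzc" (len 16), cursors c1@5 c2@11 c3@14, authorship ...11....22.33..

Answer: 5 11 14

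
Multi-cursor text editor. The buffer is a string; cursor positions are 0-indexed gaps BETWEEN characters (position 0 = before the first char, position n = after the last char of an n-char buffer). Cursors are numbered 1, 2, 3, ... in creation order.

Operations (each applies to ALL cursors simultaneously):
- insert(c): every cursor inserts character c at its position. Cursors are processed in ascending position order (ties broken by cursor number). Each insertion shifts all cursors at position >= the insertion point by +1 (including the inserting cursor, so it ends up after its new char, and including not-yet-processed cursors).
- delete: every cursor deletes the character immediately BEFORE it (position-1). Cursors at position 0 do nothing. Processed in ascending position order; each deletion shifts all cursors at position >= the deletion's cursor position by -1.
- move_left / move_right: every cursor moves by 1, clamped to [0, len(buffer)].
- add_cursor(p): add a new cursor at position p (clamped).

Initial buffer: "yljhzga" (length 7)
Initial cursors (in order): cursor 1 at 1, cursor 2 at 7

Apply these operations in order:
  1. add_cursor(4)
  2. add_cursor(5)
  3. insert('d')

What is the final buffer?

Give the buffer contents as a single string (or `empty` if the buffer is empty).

After op 1 (add_cursor(4)): buffer="yljhzga" (len 7), cursors c1@1 c3@4 c2@7, authorship .......
After op 2 (add_cursor(5)): buffer="yljhzga" (len 7), cursors c1@1 c3@4 c4@5 c2@7, authorship .......
After op 3 (insert('d')): buffer="ydljhdzdgad" (len 11), cursors c1@2 c3@6 c4@8 c2@11, authorship .1...3.4..2

Answer: ydljhdzdgad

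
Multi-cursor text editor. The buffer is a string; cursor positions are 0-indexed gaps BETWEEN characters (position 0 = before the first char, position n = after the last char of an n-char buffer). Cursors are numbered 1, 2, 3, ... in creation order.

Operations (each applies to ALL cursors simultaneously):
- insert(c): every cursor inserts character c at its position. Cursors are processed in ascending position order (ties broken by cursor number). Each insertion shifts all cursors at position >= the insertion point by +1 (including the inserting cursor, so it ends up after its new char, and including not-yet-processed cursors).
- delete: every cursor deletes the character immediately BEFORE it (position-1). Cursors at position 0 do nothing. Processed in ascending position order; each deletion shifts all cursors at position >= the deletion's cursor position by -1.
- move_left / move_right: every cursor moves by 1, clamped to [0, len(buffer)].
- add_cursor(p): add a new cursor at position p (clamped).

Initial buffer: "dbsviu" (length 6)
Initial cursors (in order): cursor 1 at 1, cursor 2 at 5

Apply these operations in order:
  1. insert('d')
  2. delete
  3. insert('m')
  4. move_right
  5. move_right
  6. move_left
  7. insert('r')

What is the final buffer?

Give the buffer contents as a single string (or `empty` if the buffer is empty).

After op 1 (insert('d')): buffer="ddbsvidu" (len 8), cursors c1@2 c2@7, authorship .1....2.
After op 2 (delete): buffer="dbsviu" (len 6), cursors c1@1 c2@5, authorship ......
After op 3 (insert('m')): buffer="dmbsvimu" (len 8), cursors c1@2 c2@7, authorship .1....2.
After op 4 (move_right): buffer="dmbsvimu" (len 8), cursors c1@3 c2@8, authorship .1....2.
After op 5 (move_right): buffer="dmbsvimu" (len 8), cursors c1@4 c2@8, authorship .1....2.
After op 6 (move_left): buffer="dmbsvimu" (len 8), cursors c1@3 c2@7, authorship .1....2.
After op 7 (insert('r')): buffer="dmbrsvimru" (len 10), cursors c1@4 c2@9, authorship .1.1...22.

Answer: dmbrsvimru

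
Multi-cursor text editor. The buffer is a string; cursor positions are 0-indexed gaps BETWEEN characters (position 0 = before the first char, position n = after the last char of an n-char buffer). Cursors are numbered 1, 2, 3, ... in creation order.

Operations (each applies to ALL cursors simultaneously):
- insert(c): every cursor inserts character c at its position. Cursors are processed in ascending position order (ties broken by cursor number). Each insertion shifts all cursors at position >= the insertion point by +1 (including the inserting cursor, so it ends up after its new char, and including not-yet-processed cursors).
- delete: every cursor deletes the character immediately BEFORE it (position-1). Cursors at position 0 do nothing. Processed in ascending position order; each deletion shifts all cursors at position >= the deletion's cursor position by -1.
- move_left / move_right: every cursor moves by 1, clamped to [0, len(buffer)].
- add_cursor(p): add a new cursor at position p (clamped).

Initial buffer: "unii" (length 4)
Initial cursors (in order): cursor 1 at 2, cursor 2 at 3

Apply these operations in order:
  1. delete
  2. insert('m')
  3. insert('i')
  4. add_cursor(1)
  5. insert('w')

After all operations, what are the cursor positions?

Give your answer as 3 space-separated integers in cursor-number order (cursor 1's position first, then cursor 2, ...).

Answer: 8 8 2

Derivation:
After op 1 (delete): buffer="ui" (len 2), cursors c1@1 c2@1, authorship ..
After op 2 (insert('m')): buffer="ummi" (len 4), cursors c1@3 c2@3, authorship .12.
After op 3 (insert('i')): buffer="ummiii" (len 6), cursors c1@5 c2@5, authorship .1212.
After op 4 (add_cursor(1)): buffer="ummiii" (len 6), cursors c3@1 c1@5 c2@5, authorship .1212.
After op 5 (insert('w')): buffer="uwmmiiwwi" (len 9), cursors c3@2 c1@8 c2@8, authorship .3121212.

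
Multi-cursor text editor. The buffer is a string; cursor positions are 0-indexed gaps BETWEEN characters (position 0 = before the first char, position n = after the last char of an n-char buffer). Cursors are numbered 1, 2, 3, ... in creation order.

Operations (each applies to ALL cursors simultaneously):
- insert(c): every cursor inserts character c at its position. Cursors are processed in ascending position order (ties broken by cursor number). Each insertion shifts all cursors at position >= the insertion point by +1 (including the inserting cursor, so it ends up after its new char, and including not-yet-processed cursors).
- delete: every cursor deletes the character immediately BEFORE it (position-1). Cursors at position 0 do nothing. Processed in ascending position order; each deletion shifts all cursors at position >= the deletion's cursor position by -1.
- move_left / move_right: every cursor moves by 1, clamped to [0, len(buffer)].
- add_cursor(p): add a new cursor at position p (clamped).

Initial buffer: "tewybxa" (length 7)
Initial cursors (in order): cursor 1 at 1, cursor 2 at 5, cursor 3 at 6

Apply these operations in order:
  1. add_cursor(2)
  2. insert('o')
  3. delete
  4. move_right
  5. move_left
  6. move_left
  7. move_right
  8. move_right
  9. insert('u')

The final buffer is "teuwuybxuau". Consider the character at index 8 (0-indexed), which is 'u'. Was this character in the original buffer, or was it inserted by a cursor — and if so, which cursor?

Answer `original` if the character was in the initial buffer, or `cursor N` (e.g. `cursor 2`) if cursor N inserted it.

Answer: cursor 2

Derivation:
After op 1 (add_cursor(2)): buffer="tewybxa" (len 7), cursors c1@1 c4@2 c2@5 c3@6, authorship .......
After op 2 (insert('o')): buffer="toeowyboxoa" (len 11), cursors c1@2 c4@4 c2@8 c3@10, authorship .1.4...2.3.
After op 3 (delete): buffer="tewybxa" (len 7), cursors c1@1 c4@2 c2@5 c3@6, authorship .......
After op 4 (move_right): buffer="tewybxa" (len 7), cursors c1@2 c4@3 c2@6 c3@7, authorship .......
After op 5 (move_left): buffer="tewybxa" (len 7), cursors c1@1 c4@2 c2@5 c3@6, authorship .......
After op 6 (move_left): buffer="tewybxa" (len 7), cursors c1@0 c4@1 c2@4 c3@5, authorship .......
After op 7 (move_right): buffer="tewybxa" (len 7), cursors c1@1 c4@2 c2@5 c3@6, authorship .......
After op 8 (move_right): buffer="tewybxa" (len 7), cursors c1@2 c4@3 c2@6 c3@7, authorship .......
After op 9 (insert('u')): buffer="teuwuybxuau" (len 11), cursors c1@3 c4@5 c2@9 c3@11, authorship ..1.4...2.3
Authorship (.=original, N=cursor N): . . 1 . 4 . . . 2 . 3
Index 8: author = 2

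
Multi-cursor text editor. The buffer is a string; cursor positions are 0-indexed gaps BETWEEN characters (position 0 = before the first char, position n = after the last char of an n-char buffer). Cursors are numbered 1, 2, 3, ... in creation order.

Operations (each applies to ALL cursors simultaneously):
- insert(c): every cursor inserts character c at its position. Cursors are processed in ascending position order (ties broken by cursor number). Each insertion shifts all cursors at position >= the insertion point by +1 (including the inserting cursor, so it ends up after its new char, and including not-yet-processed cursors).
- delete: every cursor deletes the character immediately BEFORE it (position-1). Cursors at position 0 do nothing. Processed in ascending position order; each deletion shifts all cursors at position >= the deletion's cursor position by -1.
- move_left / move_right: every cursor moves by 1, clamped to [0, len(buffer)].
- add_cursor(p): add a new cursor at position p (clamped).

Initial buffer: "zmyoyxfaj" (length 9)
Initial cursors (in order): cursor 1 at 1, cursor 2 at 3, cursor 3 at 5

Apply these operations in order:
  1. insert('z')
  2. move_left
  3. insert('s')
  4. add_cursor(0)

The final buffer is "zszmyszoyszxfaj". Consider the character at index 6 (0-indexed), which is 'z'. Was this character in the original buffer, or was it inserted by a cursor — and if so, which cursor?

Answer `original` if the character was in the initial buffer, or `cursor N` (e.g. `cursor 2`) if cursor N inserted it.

After op 1 (insert('z')): buffer="zzmyzoyzxfaj" (len 12), cursors c1@2 c2@5 c3@8, authorship .1..2..3....
After op 2 (move_left): buffer="zzmyzoyzxfaj" (len 12), cursors c1@1 c2@4 c3@7, authorship .1..2..3....
After op 3 (insert('s')): buffer="zszmyszoyszxfaj" (len 15), cursors c1@2 c2@6 c3@10, authorship .11..22..33....
After op 4 (add_cursor(0)): buffer="zszmyszoyszxfaj" (len 15), cursors c4@0 c1@2 c2@6 c3@10, authorship .11..22..33....
Authorship (.=original, N=cursor N): . 1 1 . . 2 2 . . 3 3 . . . .
Index 6: author = 2

Answer: cursor 2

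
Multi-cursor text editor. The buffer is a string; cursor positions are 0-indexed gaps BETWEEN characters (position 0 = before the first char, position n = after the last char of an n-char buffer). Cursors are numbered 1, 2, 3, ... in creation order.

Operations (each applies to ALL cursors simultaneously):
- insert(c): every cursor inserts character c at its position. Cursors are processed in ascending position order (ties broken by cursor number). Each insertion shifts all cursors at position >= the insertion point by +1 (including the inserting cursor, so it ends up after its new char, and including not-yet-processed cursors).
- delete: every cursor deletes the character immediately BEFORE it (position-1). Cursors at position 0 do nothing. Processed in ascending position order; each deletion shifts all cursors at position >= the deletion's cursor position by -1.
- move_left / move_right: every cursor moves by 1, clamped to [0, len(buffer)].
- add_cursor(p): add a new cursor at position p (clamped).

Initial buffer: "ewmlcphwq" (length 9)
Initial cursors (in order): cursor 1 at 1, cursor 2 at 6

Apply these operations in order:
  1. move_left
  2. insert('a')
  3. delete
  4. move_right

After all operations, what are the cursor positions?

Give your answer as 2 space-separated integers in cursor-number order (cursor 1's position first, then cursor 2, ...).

Answer: 1 6

Derivation:
After op 1 (move_left): buffer="ewmlcphwq" (len 9), cursors c1@0 c2@5, authorship .........
After op 2 (insert('a')): buffer="aewmlcaphwq" (len 11), cursors c1@1 c2@7, authorship 1.....2....
After op 3 (delete): buffer="ewmlcphwq" (len 9), cursors c1@0 c2@5, authorship .........
After op 4 (move_right): buffer="ewmlcphwq" (len 9), cursors c1@1 c2@6, authorship .........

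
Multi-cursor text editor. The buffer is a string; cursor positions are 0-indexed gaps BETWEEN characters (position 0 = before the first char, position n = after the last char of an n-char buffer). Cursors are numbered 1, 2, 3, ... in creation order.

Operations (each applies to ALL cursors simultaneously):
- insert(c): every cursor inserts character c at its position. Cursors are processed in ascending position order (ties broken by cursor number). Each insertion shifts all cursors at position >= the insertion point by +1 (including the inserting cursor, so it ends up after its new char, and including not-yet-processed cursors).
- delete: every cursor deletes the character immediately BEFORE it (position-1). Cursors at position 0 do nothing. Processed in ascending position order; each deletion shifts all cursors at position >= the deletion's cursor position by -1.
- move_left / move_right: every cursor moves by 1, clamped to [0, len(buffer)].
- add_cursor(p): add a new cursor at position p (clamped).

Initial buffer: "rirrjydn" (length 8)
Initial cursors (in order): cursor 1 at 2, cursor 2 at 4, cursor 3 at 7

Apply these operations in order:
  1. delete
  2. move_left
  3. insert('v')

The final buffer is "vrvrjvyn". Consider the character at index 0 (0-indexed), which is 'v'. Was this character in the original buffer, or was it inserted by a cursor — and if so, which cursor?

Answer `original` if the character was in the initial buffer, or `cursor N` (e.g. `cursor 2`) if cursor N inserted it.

Answer: cursor 1

Derivation:
After op 1 (delete): buffer="rrjyn" (len 5), cursors c1@1 c2@2 c3@4, authorship .....
After op 2 (move_left): buffer="rrjyn" (len 5), cursors c1@0 c2@1 c3@3, authorship .....
After op 3 (insert('v')): buffer="vrvrjvyn" (len 8), cursors c1@1 c2@3 c3@6, authorship 1.2..3..
Authorship (.=original, N=cursor N): 1 . 2 . . 3 . .
Index 0: author = 1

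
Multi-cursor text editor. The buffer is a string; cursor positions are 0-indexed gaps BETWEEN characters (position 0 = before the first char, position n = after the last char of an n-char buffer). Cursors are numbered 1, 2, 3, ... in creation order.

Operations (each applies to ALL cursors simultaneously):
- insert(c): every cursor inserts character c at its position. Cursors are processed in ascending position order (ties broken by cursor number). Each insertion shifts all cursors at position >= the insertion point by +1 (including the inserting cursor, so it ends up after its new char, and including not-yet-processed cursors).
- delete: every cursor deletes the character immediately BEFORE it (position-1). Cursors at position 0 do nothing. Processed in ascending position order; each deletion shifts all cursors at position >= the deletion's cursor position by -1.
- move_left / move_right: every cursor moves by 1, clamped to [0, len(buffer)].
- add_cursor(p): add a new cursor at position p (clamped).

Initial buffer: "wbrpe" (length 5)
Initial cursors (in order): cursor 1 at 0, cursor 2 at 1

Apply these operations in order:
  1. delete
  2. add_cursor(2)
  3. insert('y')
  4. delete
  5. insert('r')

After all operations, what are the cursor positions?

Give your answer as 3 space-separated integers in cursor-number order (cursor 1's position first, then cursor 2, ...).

Answer: 2 2 5

Derivation:
After op 1 (delete): buffer="brpe" (len 4), cursors c1@0 c2@0, authorship ....
After op 2 (add_cursor(2)): buffer="brpe" (len 4), cursors c1@0 c2@0 c3@2, authorship ....
After op 3 (insert('y')): buffer="yybrype" (len 7), cursors c1@2 c2@2 c3@5, authorship 12..3..
After op 4 (delete): buffer="brpe" (len 4), cursors c1@0 c2@0 c3@2, authorship ....
After op 5 (insert('r')): buffer="rrbrrpe" (len 7), cursors c1@2 c2@2 c3@5, authorship 12..3..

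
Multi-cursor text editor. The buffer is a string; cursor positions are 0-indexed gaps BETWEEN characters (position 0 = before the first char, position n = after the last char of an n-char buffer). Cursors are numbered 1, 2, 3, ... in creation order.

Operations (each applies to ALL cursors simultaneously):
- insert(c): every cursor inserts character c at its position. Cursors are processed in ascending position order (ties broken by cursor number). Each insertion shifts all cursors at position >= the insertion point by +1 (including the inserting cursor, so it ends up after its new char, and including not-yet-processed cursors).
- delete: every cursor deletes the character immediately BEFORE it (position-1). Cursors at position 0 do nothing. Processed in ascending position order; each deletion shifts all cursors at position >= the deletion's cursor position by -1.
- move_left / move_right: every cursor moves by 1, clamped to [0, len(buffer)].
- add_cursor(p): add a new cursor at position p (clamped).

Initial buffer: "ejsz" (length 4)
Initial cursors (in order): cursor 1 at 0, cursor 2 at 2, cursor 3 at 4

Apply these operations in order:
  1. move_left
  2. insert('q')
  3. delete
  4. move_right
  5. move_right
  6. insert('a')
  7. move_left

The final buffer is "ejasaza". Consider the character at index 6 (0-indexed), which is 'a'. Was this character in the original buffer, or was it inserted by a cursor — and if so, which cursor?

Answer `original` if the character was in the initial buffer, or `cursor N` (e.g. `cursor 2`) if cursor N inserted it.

Answer: cursor 3

Derivation:
After op 1 (move_left): buffer="ejsz" (len 4), cursors c1@0 c2@1 c3@3, authorship ....
After op 2 (insert('q')): buffer="qeqjsqz" (len 7), cursors c1@1 c2@3 c3@6, authorship 1.2..3.
After op 3 (delete): buffer="ejsz" (len 4), cursors c1@0 c2@1 c3@3, authorship ....
After op 4 (move_right): buffer="ejsz" (len 4), cursors c1@1 c2@2 c3@4, authorship ....
After op 5 (move_right): buffer="ejsz" (len 4), cursors c1@2 c2@3 c3@4, authorship ....
After op 6 (insert('a')): buffer="ejasaza" (len 7), cursors c1@3 c2@5 c3@7, authorship ..1.2.3
After op 7 (move_left): buffer="ejasaza" (len 7), cursors c1@2 c2@4 c3@6, authorship ..1.2.3
Authorship (.=original, N=cursor N): . . 1 . 2 . 3
Index 6: author = 3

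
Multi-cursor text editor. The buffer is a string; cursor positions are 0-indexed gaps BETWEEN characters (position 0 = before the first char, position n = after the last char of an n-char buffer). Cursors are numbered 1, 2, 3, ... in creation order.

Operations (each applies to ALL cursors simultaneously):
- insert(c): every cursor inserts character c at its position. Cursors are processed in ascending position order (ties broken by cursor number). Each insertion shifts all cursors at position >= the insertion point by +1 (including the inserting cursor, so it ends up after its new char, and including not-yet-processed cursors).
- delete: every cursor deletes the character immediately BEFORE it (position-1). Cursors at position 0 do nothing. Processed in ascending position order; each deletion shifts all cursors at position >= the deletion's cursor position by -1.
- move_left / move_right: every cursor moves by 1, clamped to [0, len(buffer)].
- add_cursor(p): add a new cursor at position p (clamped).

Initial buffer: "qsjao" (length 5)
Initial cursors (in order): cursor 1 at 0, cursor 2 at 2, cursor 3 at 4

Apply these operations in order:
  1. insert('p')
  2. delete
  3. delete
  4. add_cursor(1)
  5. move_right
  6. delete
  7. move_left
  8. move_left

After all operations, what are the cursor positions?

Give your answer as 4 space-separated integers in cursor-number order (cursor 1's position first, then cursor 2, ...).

Answer: 0 0 0 0

Derivation:
After op 1 (insert('p')): buffer="pqspjapo" (len 8), cursors c1@1 c2@4 c3@7, authorship 1..2..3.
After op 2 (delete): buffer="qsjao" (len 5), cursors c1@0 c2@2 c3@4, authorship .....
After op 3 (delete): buffer="qjo" (len 3), cursors c1@0 c2@1 c3@2, authorship ...
After op 4 (add_cursor(1)): buffer="qjo" (len 3), cursors c1@0 c2@1 c4@1 c3@2, authorship ...
After op 5 (move_right): buffer="qjo" (len 3), cursors c1@1 c2@2 c4@2 c3@3, authorship ...
After op 6 (delete): buffer="" (len 0), cursors c1@0 c2@0 c3@0 c4@0, authorship 
After op 7 (move_left): buffer="" (len 0), cursors c1@0 c2@0 c3@0 c4@0, authorship 
After op 8 (move_left): buffer="" (len 0), cursors c1@0 c2@0 c3@0 c4@0, authorship 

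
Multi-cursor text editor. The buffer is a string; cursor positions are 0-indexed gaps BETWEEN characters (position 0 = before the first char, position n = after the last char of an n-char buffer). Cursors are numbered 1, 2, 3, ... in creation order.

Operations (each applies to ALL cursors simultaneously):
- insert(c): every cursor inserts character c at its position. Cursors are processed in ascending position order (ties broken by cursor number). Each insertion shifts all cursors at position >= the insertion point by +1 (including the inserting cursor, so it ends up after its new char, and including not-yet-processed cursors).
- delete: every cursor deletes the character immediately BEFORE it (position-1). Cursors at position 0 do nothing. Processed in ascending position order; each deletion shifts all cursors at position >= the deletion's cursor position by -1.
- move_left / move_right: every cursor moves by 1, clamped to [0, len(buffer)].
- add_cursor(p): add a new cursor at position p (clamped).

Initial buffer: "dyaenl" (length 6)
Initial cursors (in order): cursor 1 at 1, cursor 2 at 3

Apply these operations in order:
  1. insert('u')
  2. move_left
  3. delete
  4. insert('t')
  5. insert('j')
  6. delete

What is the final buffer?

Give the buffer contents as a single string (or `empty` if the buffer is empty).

After op 1 (insert('u')): buffer="duyauenl" (len 8), cursors c1@2 c2@5, authorship .1..2...
After op 2 (move_left): buffer="duyauenl" (len 8), cursors c1@1 c2@4, authorship .1..2...
After op 3 (delete): buffer="uyuenl" (len 6), cursors c1@0 c2@2, authorship 1.2...
After op 4 (insert('t')): buffer="tuytuenl" (len 8), cursors c1@1 c2@4, authorship 11.22...
After op 5 (insert('j')): buffer="tjuytjuenl" (len 10), cursors c1@2 c2@6, authorship 111.222...
After op 6 (delete): buffer="tuytuenl" (len 8), cursors c1@1 c2@4, authorship 11.22...

Answer: tuytuenl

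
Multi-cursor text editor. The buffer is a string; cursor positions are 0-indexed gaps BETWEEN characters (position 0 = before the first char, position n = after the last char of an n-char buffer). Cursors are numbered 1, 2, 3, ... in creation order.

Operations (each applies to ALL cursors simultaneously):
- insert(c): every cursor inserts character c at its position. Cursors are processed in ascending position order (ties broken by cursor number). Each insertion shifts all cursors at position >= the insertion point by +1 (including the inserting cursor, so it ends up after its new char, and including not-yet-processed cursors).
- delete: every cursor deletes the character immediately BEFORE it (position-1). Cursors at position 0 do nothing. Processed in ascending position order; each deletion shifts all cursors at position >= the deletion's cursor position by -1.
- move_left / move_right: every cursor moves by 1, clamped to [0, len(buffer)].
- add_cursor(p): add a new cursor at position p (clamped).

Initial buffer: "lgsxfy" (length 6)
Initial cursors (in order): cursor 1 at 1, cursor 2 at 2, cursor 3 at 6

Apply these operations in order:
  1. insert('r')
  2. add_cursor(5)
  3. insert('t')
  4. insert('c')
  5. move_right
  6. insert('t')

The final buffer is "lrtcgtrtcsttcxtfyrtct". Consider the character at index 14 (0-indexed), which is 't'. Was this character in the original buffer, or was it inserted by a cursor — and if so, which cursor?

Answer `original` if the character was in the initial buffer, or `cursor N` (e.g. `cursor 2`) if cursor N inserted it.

Answer: cursor 4

Derivation:
After op 1 (insert('r')): buffer="lrgrsxfyr" (len 9), cursors c1@2 c2@4 c3@9, authorship .1.2....3
After op 2 (add_cursor(5)): buffer="lrgrsxfyr" (len 9), cursors c1@2 c2@4 c4@5 c3@9, authorship .1.2....3
After op 3 (insert('t')): buffer="lrtgrtstxfyrt" (len 13), cursors c1@3 c2@6 c4@8 c3@13, authorship .11.22.4...33
After op 4 (insert('c')): buffer="lrtcgrtcstcxfyrtc" (len 17), cursors c1@4 c2@8 c4@11 c3@17, authorship .111.222.44...333
After op 5 (move_right): buffer="lrtcgrtcstcxfyrtc" (len 17), cursors c1@5 c2@9 c4@12 c3@17, authorship .111.222.44...333
After op 6 (insert('t')): buffer="lrtcgtrtcsttcxtfyrtct" (len 21), cursors c1@6 c2@11 c4@15 c3@21, authorship .111.1222.244.4..3333
Authorship (.=original, N=cursor N): . 1 1 1 . 1 2 2 2 . 2 4 4 . 4 . . 3 3 3 3
Index 14: author = 4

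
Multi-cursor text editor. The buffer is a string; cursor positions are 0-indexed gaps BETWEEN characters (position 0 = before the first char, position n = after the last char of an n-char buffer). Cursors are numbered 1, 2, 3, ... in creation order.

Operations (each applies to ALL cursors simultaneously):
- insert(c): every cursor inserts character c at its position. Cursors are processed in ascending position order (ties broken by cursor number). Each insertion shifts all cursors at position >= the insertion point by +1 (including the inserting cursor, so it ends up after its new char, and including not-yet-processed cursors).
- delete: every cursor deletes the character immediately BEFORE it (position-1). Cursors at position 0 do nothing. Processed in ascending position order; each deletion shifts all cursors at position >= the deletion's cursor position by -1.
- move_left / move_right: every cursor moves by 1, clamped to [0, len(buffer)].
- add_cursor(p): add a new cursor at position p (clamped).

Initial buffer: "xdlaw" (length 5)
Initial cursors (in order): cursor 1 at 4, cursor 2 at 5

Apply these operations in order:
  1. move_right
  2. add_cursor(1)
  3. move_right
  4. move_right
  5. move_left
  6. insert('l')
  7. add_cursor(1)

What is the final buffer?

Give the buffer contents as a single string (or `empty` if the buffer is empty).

After op 1 (move_right): buffer="xdlaw" (len 5), cursors c1@5 c2@5, authorship .....
After op 2 (add_cursor(1)): buffer="xdlaw" (len 5), cursors c3@1 c1@5 c2@5, authorship .....
After op 3 (move_right): buffer="xdlaw" (len 5), cursors c3@2 c1@5 c2@5, authorship .....
After op 4 (move_right): buffer="xdlaw" (len 5), cursors c3@3 c1@5 c2@5, authorship .....
After op 5 (move_left): buffer="xdlaw" (len 5), cursors c3@2 c1@4 c2@4, authorship .....
After op 6 (insert('l')): buffer="xdllallw" (len 8), cursors c3@3 c1@7 c2@7, authorship ..3..12.
After op 7 (add_cursor(1)): buffer="xdllallw" (len 8), cursors c4@1 c3@3 c1@7 c2@7, authorship ..3..12.

Answer: xdllallw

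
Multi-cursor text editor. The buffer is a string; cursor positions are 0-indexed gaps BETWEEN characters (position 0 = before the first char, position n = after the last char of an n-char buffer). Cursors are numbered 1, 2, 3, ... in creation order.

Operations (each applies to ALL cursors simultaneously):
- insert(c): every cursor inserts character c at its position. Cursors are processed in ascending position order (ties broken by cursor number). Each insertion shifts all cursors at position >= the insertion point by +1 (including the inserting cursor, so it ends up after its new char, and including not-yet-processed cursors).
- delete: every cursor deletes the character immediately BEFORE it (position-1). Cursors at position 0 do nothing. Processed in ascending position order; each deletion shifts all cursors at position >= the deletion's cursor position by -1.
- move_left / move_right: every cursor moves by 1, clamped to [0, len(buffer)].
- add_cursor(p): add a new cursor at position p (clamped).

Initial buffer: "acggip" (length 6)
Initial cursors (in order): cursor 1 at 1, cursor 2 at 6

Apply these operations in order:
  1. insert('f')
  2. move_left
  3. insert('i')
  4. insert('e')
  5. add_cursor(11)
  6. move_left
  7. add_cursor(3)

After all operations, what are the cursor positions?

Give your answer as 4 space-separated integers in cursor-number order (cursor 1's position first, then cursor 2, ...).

After op 1 (insert('f')): buffer="afcggipf" (len 8), cursors c1@2 c2@8, authorship .1.....2
After op 2 (move_left): buffer="afcggipf" (len 8), cursors c1@1 c2@7, authorship .1.....2
After op 3 (insert('i')): buffer="aifcggipif" (len 10), cursors c1@2 c2@9, authorship .11.....22
After op 4 (insert('e')): buffer="aiefcggipief" (len 12), cursors c1@3 c2@11, authorship .111.....222
After op 5 (add_cursor(11)): buffer="aiefcggipief" (len 12), cursors c1@3 c2@11 c3@11, authorship .111.....222
After op 6 (move_left): buffer="aiefcggipief" (len 12), cursors c1@2 c2@10 c3@10, authorship .111.....222
After op 7 (add_cursor(3)): buffer="aiefcggipief" (len 12), cursors c1@2 c4@3 c2@10 c3@10, authorship .111.....222

Answer: 2 10 10 3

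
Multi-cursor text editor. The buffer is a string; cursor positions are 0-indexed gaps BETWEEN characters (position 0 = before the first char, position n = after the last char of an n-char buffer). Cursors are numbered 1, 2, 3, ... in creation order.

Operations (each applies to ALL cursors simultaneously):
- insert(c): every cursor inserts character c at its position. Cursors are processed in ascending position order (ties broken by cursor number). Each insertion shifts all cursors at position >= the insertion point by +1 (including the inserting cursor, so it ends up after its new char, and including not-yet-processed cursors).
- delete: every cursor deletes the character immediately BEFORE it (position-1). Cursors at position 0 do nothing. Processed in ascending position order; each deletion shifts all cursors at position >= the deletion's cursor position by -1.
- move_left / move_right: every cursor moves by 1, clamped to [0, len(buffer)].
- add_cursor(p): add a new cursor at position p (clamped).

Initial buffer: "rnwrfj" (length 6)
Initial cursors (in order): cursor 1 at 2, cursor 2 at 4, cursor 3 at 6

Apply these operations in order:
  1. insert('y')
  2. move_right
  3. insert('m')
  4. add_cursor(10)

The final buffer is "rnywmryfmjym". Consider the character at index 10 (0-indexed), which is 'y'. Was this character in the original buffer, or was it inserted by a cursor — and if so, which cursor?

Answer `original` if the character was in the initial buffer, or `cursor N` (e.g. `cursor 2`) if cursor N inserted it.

After op 1 (insert('y')): buffer="rnywryfjy" (len 9), cursors c1@3 c2@6 c3@9, authorship ..1..2..3
After op 2 (move_right): buffer="rnywryfjy" (len 9), cursors c1@4 c2@7 c3@9, authorship ..1..2..3
After op 3 (insert('m')): buffer="rnywmryfmjym" (len 12), cursors c1@5 c2@9 c3@12, authorship ..1.1.2.2.33
After op 4 (add_cursor(10)): buffer="rnywmryfmjym" (len 12), cursors c1@5 c2@9 c4@10 c3@12, authorship ..1.1.2.2.33
Authorship (.=original, N=cursor N): . . 1 . 1 . 2 . 2 . 3 3
Index 10: author = 3

Answer: cursor 3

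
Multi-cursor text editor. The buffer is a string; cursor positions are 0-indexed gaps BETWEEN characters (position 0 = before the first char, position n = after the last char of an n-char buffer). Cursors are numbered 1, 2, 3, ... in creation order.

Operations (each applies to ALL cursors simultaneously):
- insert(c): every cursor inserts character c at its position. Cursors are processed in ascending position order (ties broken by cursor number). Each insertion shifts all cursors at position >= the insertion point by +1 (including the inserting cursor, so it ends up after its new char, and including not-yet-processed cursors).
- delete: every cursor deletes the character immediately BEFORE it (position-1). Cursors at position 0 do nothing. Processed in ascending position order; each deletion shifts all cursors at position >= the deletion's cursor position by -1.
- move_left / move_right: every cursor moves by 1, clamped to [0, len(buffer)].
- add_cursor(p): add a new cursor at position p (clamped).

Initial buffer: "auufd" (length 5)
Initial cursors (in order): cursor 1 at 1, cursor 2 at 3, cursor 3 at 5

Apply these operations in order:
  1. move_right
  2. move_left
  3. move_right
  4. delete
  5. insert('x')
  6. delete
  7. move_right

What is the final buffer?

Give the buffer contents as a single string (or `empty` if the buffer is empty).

Answer: au

Derivation:
After op 1 (move_right): buffer="auufd" (len 5), cursors c1@2 c2@4 c3@5, authorship .....
After op 2 (move_left): buffer="auufd" (len 5), cursors c1@1 c2@3 c3@4, authorship .....
After op 3 (move_right): buffer="auufd" (len 5), cursors c1@2 c2@4 c3@5, authorship .....
After op 4 (delete): buffer="au" (len 2), cursors c1@1 c2@2 c3@2, authorship ..
After op 5 (insert('x')): buffer="axuxx" (len 5), cursors c1@2 c2@5 c3@5, authorship .1.23
After op 6 (delete): buffer="au" (len 2), cursors c1@1 c2@2 c3@2, authorship ..
After op 7 (move_right): buffer="au" (len 2), cursors c1@2 c2@2 c3@2, authorship ..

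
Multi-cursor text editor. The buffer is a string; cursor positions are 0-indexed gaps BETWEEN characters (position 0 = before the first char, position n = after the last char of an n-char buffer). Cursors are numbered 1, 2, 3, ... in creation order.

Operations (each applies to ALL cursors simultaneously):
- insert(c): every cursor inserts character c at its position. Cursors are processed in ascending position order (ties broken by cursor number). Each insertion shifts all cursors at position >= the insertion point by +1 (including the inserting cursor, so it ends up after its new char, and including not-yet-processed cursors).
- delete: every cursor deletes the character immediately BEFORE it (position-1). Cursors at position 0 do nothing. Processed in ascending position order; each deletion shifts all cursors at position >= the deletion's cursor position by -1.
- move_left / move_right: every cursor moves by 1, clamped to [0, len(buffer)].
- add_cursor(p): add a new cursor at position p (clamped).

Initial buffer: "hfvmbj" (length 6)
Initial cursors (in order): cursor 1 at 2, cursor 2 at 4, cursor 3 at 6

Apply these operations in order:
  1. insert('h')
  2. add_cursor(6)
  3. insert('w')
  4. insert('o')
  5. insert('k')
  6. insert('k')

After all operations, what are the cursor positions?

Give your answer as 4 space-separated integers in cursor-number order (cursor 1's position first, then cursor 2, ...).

Answer: 7 18 25 18

Derivation:
After op 1 (insert('h')): buffer="hfhvmhbjh" (len 9), cursors c1@3 c2@6 c3@9, authorship ..1..2..3
After op 2 (add_cursor(6)): buffer="hfhvmhbjh" (len 9), cursors c1@3 c2@6 c4@6 c3@9, authorship ..1..2..3
After op 3 (insert('w')): buffer="hfhwvmhwwbjhw" (len 13), cursors c1@4 c2@9 c4@9 c3@13, authorship ..11..224..33
After op 4 (insert('o')): buffer="hfhwovmhwwoobjhwo" (len 17), cursors c1@5 c2@12 c4@12 c3@17, authorship ..111..22424..333
After op 5 (insert('k')): buffer="hfhwokvmhwwookkbjhwok" (len 21), cursors c1@6 c2@15 c4@15 c3@21, authorship ..1111..2242424..3333
After op 6 (insert('k')): buffer="hfhwokkvmhwwookkkkbjhwokk" (len 25), cursors c1@7 c2@18 c4@18 c3@25, authorship ..11111..224242424..33333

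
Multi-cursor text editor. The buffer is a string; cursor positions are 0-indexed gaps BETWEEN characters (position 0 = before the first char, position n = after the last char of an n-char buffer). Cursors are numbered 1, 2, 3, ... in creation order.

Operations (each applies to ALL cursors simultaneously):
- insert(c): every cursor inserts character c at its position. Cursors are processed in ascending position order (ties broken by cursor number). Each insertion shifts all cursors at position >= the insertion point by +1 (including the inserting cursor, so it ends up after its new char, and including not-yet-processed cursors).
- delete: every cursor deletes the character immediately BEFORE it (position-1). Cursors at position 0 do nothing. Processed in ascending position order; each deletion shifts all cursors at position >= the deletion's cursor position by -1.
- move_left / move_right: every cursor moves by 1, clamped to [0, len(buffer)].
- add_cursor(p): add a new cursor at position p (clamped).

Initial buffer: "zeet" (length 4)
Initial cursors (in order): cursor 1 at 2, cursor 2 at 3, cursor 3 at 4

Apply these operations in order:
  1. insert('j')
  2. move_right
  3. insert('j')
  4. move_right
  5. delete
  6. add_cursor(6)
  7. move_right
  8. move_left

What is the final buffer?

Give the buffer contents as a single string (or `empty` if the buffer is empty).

After op 1 (insert('j')): buffer="zejejtj" (len 7), cursors c1@3 c2@5 c3@7, authorship ..1.2.3
After op 2 (move_right): buffer="zejejtj" (len 7), cursors c1@4 c2@6 c3@7, authorship ..1.2.3
After op 3 (insert('j')): buffer="zejejjtjjj" (len 10), cursors c1@5 c2@8 c3@10, authorship ..1.12.233
After op 4 (move_right): buffer="zejejjtjjj" (len 10), cursors c1@6 c2@9 c3@10, authorship ..1.12.233
After op 5 (delete): buffer="zejejtj" (len 7), cursors c1@5 c2@7 c3@7, authorship ..1.1.2
After op 6 (add_cursor(6)): buffer="zejejtj" (len 7), cursors c1@5 c4@6 c2@7 c3@7, authorship ..1.1.2
After op 7 (move_right): buffer="zejejtj" (len 7), cursors c1@6 c2@7 c3@7 c4@7, authorship ..1.1.2
After op 8 (move_left): buffer="zejejtj" (len 7), cursors c1@5 c2@6 c3@6 c4@6, authorship ..1.1.2

Answer: zejejtj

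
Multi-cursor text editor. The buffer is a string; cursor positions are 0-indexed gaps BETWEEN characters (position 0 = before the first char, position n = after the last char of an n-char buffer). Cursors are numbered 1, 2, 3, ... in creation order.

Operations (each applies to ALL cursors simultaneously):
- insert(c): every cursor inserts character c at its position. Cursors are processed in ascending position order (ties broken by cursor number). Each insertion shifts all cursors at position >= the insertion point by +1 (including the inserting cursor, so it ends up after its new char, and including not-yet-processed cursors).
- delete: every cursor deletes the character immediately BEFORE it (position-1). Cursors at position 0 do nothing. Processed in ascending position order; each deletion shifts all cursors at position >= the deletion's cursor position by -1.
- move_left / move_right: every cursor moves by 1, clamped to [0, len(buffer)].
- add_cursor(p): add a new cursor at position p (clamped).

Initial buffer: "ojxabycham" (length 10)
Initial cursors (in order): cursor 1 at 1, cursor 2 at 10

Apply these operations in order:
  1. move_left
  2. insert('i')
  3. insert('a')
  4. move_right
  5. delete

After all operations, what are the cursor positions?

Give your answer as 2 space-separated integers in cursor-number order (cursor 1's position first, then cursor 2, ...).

Answer: 2 12

Derivation:
After op 1 (move_left): buffer="ojxabycham" (len 10), cursors c1@0 c2@9, authorship ..........
After op 2 (insert('i')): buffer="iojxabychaim" (len 12), cursors c1@1 c2@11, authorship 1.........2.
After op 3 (insert('a')): buffer="iaojxabychaiam" (len 14), cursors c1@2 c2@13, authorship 11.........22.
After op 4 (move_right): buffer="iaojxabychaiam" (len 14), cursors c1@3 c2@14, authorship 11.........22.
After op 5 (delete): buffer="iajxabychaia" (len 12), cursors c1@2 c2@12, authorship 11........22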